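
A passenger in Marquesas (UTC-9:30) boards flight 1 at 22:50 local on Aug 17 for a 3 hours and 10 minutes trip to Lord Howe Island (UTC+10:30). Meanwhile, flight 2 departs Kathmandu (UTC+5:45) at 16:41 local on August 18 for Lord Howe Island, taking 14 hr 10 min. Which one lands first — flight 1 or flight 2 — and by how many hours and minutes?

Flight 1 in UTC: 22:50 + 9:30 = 08:20 on Aug 18.
+3 hours and 10 minutes → arrive 11:30 UTC on Aug 18.
Flight 2 in UTC: 16:41 − 5:45 = 10:56 on Aug 18.
+14 hours 10 minutes → arrive 01:06 UTC on Aug 19.
Flight 1 lands earlier by 13 hours 36 minutes.

the first, by 13 hours 36 minutes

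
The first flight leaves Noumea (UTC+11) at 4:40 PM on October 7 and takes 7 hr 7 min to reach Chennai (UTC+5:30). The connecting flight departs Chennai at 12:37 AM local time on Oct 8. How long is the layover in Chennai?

Convert departure to UTC: 4:40 PM − 11:00 = 5:40 AM UTC on Oct 7.
Add 7 hours 7 minutes flight time → 12:47 PM UTC.
Chennai is UTC+5:30, so local arrival = 12:47 PM + 5:30 = 6:17 PM on Oct 7.
Layover = 12:37 AM − 6:17 PM (+1 day) = 6 hours 20 minutes.

6 hours 20 minutes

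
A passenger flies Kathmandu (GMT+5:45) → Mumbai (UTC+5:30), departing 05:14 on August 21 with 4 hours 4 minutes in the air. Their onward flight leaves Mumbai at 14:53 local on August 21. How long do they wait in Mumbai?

Convert departure to UTC: 05:14 − 5:45 = 23:29 UTC on Aug 20.
Add 4 hours 4 minutes flight time → 03:33 UTC (Aug 21).
Mumbai is UTC+5:30, so local arrival = 03:33 + 5:30 = 09:03 on Aug 21.
Layover = 14:53 − 09:03 = 5 hours 50 minutes.

5 hours 50 minutes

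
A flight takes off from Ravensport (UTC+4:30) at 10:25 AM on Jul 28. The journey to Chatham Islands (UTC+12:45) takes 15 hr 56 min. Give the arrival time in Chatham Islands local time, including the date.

Chatham Islands is 8:15 ahead of Ravensport.
After 15 hours 56 minutes it is 2:21 AM (Jul 29) in Ravensport.
Shift by the zone difference: 2:21 AM + 8:15 = 10:36 AM on Jul 29 in Chatham Islands.

10:36 AM on Jul 29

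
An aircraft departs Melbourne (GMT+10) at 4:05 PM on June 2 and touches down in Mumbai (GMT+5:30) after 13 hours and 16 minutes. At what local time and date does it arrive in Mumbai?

Mumbai is 4:30 behind Melbourne.
After 13 hours 16 minutes it is 5:21 AM (Jun 3) in Melbourne.
Shift by the zone difference: 5:21 AM − 4:30 = 12:51 AM on Jun 3 in Mumbai.

12:51 AM on June 3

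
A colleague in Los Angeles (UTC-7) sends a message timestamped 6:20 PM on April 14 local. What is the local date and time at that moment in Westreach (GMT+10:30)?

11:50 AM on April 15

Westreach is 17:30 ahead of Los Angeles.
Shift by the zone difference: 6:20 PM + 17:30 = 11:50 AM on Apr 15 in Westreach.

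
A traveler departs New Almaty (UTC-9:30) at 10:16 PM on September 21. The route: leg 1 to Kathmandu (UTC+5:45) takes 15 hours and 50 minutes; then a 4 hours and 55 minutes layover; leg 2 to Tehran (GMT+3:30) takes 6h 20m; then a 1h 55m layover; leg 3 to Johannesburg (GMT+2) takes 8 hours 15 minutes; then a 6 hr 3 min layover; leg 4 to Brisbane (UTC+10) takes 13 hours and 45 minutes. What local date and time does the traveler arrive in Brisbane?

Convert departure to UTC: 10:16 PM + 9:30 = 7:46 AM UTC on Sep 22.
Add 15 hours 50 minutes leg 1 → 11:36 PM UTC.
Add 4 hours and 55 minutes layover in Kathmandu → 4:31 AM UTC (Sep 23).
Add 6 hours 20 minutes leg 2 → 10:51 AM UTC.
Add 1 hour 55 minutes layover in Tehran → 12:46 PM UTC.
Add 8 hours and 15 minutes leg 3 → 9:01 PM UTC.
Add 6 hours 3 minutes layover in Johannesburg → 3:04 AM UTC (Sep 24).
Add 13 hours and 45 minutes leg 4 → 4:49 PM UTC.
Brisbane is UTC+10:00, so local arrival = 4:49 PM + 10:00 = 2:49 AM on Sep 25.

2:49 AM on September 25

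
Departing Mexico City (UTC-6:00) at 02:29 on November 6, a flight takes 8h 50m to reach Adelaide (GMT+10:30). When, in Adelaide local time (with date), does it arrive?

03:49 on Nov 7

Convert departure to UTC: 02:29 + 6:00 = 08:29 UTC on Nov 6.
Add 8 hours 50 minutes travel time → 17:19 UTC.
Adelaide is UTC+10:30, so local arrival = 17:19 + 10:30 = 03:49 on Nov 7.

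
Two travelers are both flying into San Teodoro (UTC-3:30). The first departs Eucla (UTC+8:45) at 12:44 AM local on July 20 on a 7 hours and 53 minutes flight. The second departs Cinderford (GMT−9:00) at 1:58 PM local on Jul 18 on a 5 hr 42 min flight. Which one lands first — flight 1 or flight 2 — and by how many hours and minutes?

the second, by 19 hours 12 minutes

Flight 1 in UTC: 12:44 AM − 8:45 = 3:59 PM on Jul 19.
+7 hours 53 minutes → arrive 11:52 PM UTC on Jul 19.
Flight 2 in UTC: 1:58 PM + 9:00 = 10:58 PM on Jul 18.
+5 hours and 42 minutes → arrive 4:40 AM UTC on Jul 19.
Flight 2 lands earlier by 19 hours 12 minutes.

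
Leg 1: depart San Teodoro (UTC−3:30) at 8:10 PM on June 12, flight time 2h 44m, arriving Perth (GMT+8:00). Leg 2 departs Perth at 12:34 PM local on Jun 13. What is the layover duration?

2 hours 10 minutes

Convert departure to UTC: 8:10 PM + 3:30 = 11:40 PM UTC on Jun 12.
Add 2 hours 44 minutes flight time → 2:24 AM UTC (Jun 13).
Perth is UTC+8:00, so local arrival = 2:24 AM + 8:00 = 10:24 AM on Jun 13.
Layover = 12:34 PM − 10:24 AM = 2 hours 10 minutes.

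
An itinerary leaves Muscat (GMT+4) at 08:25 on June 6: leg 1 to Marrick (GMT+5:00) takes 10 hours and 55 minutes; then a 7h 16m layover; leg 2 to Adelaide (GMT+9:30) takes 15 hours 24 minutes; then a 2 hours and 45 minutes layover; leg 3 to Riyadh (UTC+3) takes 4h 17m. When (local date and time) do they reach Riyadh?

Convert departure to UTC: 08:25 − 4:00 = 04:25 UTC on Jun 6.
Add 10 hours and 55 minutes leg 1 → 15:20 UTC.
Add 7 hours 16 minutes layover in Marrick → 22:36 UTC.
Add 15 hours 24 minutes leg 2 → 14:00 UTC (Jun 7).
Add 2 hours 45 minutes layover in Adelaide → 16:45 UTC.
Add 4 hours 17 minutes leg 3 → 21:02 UTC.
Riyadh is UTC+3:00, so local arrival = 21:02 + 3:00 = 00:02 on Jun 8.

00:02 on June 8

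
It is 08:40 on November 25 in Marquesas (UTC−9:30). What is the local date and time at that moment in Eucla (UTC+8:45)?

Eucla is 18:15 ahead of Marquesas.
Shift by the zone difference: 08:40 + 18:15 = 02:55 on Nov 26 in Eucla.

02:55 on Nov 26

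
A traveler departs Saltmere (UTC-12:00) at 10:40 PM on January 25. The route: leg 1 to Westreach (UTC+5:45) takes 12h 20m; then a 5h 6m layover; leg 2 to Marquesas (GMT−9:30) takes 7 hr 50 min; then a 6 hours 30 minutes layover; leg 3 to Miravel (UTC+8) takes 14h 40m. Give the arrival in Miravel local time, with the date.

5:06 PM on Jan 28

Convert departure to UTC: 10:40 PM + 12:00 = 10:40 AM UTC on Jan 26.
Add 12 hours and 20 minutes leg 1 → 11:00 PM UTC.
Add 5 hours 6 minutes layover in Westreach → 4:06 AM UTC (Jan 27).
Add 7 hours 50 minutes leg 2 → 11:56 AM UTC.
Add 6 hours 30 minutes layover in Marquesas → 6:26 PM UTC.
Add 14 hours and 40 minutes leg 3 → 9:06 AM UTC (Jan 28).
Miravel is UTC+8:00, so local arrival = 9:06 AM + 8:00 = 5:06 PM on Jan 28.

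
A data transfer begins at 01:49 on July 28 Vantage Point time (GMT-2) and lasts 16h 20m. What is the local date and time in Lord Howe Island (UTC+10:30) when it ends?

Lord Howe Island is 12:30 ahead of Vantage Point.
After 16 hours and 20 minutes it is 18:09 in Vantage Point.
Shift by the zone difference: 18:09 + 12:30 = 06:39 on Jul 29 in Lord Howe Island.

06:39 on Jul 29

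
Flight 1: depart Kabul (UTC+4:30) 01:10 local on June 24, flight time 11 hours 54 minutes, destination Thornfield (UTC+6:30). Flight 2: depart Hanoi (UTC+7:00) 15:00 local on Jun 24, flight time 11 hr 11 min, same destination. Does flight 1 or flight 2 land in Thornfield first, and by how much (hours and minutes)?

Flight 1 in UTC: 01:10 − 4:30 = 20:40 on Jun 23.
+11 hours and 54 minutes → arrive 08:34 UTC on Jun 24.
Flight 2 in UTC: 15:00 − 7:00 = 08:00 on Jun 24.
+11 hours and 11 minutes → arrive 19:11 UTC on Jun 24.
Flight 1 lands earlier by 10 hours 37 minutes.

the first, by 10 hours 37 minutes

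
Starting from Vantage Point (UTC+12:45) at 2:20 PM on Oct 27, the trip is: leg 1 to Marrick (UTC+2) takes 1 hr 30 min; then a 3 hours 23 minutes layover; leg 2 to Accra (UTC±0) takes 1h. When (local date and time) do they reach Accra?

7:28 AM on Oct 27

Convert departure to UTC: 2:20 PM − 12:45 = 1:35 AM UTC on Oct 27.
Add 1 hour and 30 minutes leg 1 → 3:05 AM UTC.
Add 3 hours and 23 minutes layover in Marrick → 6:28 AM UTC.
Add 1 hour leg 2 → 7:28 AM UTC.
Accra is UTC+0, so local arrival is the same: 7:28 AM on Oct 27.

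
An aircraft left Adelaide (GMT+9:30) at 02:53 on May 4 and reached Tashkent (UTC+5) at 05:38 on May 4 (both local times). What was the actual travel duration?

7 hours 15 minutes

Departure in UTC: 02:53 − 9:30 = 17:23 on May 3.
Arrival in UTC: 05:38 − 5:00 = 00:38 on May 4.
Elapsed = 00:38 − 17:23 (+1 day) = 7 hours 15 minutes.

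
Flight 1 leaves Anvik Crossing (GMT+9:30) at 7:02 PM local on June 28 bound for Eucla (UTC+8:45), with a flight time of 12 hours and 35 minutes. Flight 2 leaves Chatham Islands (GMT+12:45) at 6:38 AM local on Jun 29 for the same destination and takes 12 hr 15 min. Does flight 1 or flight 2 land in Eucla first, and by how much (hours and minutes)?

Flight 1 in UTC: 7:02 PM − 9:30 = 9:32 AM on Jun 28.
+12 hours and 35 minutes → arrive 10:07 PM UTC on Jun 28.
Flight 2 in UTC: 6:38 AM − 12:45 = 5:53 PM on Jun 28.
+12 hours and 15 minutes → arrive 6:08 AM UTC on Jun 29.
Flight 1 lands earlier by 8 hours 1 minute.

the first, by 8 hours 1 minute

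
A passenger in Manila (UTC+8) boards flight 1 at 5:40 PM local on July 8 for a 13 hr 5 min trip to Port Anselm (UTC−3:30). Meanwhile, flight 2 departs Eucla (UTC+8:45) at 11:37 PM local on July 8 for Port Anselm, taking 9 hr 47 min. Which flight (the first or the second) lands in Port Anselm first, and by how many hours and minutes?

the first, by 1 hour 54 minutes

Flight 1 in UTC: 5:40 PM − 8:00 = 9:40 AM on Jul 8.
+13 hours 5 minutes → arrive 10:45 PM UTC on Jul 8.
Flight 2 in UTC: 11:37 PM − 8:45 = 2:52 PM on Jul 8.
+9 hours 47 minutes → arrive 12:39 AM UTC on Jul 9.
Flight 1 lands earlier by 1 hour 54 minutes.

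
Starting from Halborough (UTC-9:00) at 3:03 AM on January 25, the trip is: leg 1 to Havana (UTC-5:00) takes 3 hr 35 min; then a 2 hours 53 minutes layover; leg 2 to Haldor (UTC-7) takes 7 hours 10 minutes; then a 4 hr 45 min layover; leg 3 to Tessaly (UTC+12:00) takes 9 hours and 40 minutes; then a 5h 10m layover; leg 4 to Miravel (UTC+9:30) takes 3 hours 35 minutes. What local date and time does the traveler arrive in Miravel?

10:21 AM on January 27

Convert departure to UTC: 3:03 AM + 9:00 = 12:03 PM UTC on Jan 25.
Add 3 hours 35 minutes leg 1 → 3:38 PM UTC.
Add 2 hours 53 minutes layover in Havana → 6:31 PM UTC.
Add 7 hours 10 minutes leg 2 → 1:41 AM UTC (Jan 26).
Add 4 hours and 45 minutes layover in Haldor → 6:26 AM UTC.
Add 9 hours 40 minutes leg 3 → 4:06 PM UTC.
Add 5 hours 10 minutes layover in Tessaly → 9:16 PM UTC.
Add 3 hours and 35 minutes leg 4 → 12:51 AM UTC (Jan 27).
Miravel is UTC+9:30, so local arrival = 12:51 AM + 9:30 = 10:21 AM on Jan 27.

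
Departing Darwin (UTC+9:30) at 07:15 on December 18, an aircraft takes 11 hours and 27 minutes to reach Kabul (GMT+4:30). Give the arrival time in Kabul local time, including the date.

Convert departure to UTC: 07:15 − 9:30 = 21:45 UTC on Dec 17.
Add 11 hours and 27 minutes travel time → 09:12 UTC (Dec 18).
Kabul is UTC+4:30, so local arrival = 09:12 + 4:30 = 13:42 on Dec 18.

13:42 on December 18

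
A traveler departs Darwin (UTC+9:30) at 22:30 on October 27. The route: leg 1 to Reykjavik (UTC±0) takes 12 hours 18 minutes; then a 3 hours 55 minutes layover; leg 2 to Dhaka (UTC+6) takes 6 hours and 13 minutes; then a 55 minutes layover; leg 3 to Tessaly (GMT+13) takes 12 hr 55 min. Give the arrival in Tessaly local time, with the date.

14:16 on October 29

Convert departure to UTC: 22:30 − 9:30 = 13:00 UTC on Oct 27.
Add 12 hours 18 minutes leg 1 → 01:18 UTC (Oct 28).
Add 3 hours and 55 minutes layover in Reykjavik → 05:13 UTC.
Add 6 hours 13 minutes leg 2 → 11:26 UTC.
Add 55 minutes layover in Dhaka → 12:21 UTC.
Add 12 hours and 55 minutes leg 3 → 01:16 UTC (Oct 29).
Tessaly is UTC+13:00, so local arrival = 01:16 + 13:00 = 14:16 on Oct 29.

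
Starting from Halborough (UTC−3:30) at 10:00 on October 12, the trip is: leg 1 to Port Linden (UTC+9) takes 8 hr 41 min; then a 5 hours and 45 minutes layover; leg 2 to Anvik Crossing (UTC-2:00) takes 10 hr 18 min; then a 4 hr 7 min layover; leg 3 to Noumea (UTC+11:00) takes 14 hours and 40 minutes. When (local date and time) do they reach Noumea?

20:01 on Oct 14

Convert departure to UTC: 10:00 + 3:30 = 13:30 UTC on Oct 12.
Add 8 hours 41 minutes leg 1 → 22:11 UTC.
Add 5 hours and 45 minutes layover in Port Linden → 03:56 UTC (Oct 13).
Add 10 hours and 18 minutes leg 2 → 14:14 UTC.
Add 4 hours and 7 minutes layover in Anvik Crossing → 18:21 UTC.
Add 14 hours and 40 minutes leg 3 → 09:01 UTC (Oct 14).
Noumea is UTC+11:00, so local arrival = 09:01 + 11:00 = 20:01 on Oct 14.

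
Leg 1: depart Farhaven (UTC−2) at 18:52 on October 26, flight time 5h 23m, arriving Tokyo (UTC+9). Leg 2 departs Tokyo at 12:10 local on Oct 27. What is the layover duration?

55 minutes

Convert departure to UTC: 18:52 + 2:00 = 20:52 UTC on Oct 26.
Add 5 hours 23 minutes flight time → 02:15 UTC (Oct 27).
Tokyo is UTC+9:00, so local arrival = 02:15 + 9:00 = 11:15 on Oct 27.
Layover = 12:10 − 11:15 = 55 minutes.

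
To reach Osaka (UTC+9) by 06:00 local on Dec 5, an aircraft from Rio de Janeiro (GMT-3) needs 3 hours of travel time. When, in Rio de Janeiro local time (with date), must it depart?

15:00 on December 4

Target arrival in UTC: 06:00 − 9:00 = 21:00 on Dec 4.
Subtract 3 hours → departure 18:00 UTC on Dec 4.
Rio de Janeiro is UTC−3:00: 18:00 − 3:00 = 15:00 on Dec 4.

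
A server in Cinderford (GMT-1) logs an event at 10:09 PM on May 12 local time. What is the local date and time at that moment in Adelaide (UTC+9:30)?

In UTC: 10:09 PM + 1:00 = 11:09 PM on May 12.
Adelaide is UTC+9:30: 11:09 PM + 9:30 = 8:39 AM on May 13.

8:39 AM on May 13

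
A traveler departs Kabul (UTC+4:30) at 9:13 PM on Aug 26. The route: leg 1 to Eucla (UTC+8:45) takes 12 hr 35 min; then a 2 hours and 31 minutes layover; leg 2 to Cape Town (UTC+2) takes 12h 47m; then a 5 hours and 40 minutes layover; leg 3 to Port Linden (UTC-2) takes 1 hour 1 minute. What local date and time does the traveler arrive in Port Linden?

Convert departure to UTC: 9:13 PM − 4:30 = 4:43 PM UTC on Aug 26.
Add 12 hours 35 minutes leg 1 → 5:18 AM UTC (Aug 27).
Add 2 hours and 31 minutes layover in Eucla → 7:49 AM UTC.
Add 12 hours 47 minutes leg 2 → 8:36 PM UTC.
Add 5 hours 40 minutes layover in Cape Town → 2:16 AM UTC (Aug 28).
Add 1 hour and 1 minute leg 3 → 3:17 AM UTC.
Port Linden is UTC−2:00, so local arrival = 3:17 AM − 2:00 = 1:17 AM on Aug 28.

1:17 AM on August 28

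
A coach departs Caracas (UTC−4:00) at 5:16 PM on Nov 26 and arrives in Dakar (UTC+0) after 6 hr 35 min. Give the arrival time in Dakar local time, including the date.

3:51 AM on Nov 27

Convert departure to UTC: 5:16 PM + 4:00 = 9:16 PM UTC on Nov 26.
Add 6 hours 35 minutes travel time → 3:51 AM UTC (Nov 27).
Dakar is UTC+0, so local arrival is the same: 3:51 AM on Nov 27.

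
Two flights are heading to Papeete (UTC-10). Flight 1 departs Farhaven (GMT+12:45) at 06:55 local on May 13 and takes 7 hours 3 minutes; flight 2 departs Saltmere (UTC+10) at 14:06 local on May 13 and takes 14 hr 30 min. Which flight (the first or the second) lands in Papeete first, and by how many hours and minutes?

the first, by 17 hours 23 minutes

Flight 1 in UTC: 06:55 − 12:45 = 18:10 on May 12.
+7 hours and 3 minutes → arrive 01:13 UTC on May 13.
Flight 2 in UTC: 14:06 − 10:00 = 04:06 on May 13.
+14 hours 30 minutes → arrive 18:36 UTC on May 13.
Flight 1 lands earlier by 17 hours 23 minutes.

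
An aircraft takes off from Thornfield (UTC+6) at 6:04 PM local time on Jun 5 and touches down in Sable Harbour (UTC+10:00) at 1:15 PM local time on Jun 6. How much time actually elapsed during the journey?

Departure in UTC: 6:04 PM − 6:00 = 12:04 PM on Jun 5.
Arrival in UTC: 1:15 PM − 10:00 = 3:15 AM on Jun 6.
Elapsed = 3:15 AM − 12:04 PM (+1 day) = 15 hours 11 minutes.

15 hours 11 minutes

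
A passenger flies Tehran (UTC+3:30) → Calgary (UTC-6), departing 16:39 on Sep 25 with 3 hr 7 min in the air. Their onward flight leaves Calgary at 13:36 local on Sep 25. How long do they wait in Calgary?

Convert departure to UTC: 16:39 − 3:30 = 13:09 UTC on Sep 25.
Add 3 hours and 7 minutes flight time → 16:16 UTC.
Calgary is UTC−6:00, so local arrival = 16:16 − 6:00 = 10:16 on Sep 25.
Layover = 13:36 − 10:16 = 3 hours 20 minutes.

3 hours 20 minutes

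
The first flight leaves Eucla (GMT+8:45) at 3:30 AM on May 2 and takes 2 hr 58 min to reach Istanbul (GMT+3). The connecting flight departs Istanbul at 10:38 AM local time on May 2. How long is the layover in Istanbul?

9 hours 55 minutes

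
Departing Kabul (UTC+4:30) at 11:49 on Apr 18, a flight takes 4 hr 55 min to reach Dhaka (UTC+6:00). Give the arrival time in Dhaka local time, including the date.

18:14 on April 18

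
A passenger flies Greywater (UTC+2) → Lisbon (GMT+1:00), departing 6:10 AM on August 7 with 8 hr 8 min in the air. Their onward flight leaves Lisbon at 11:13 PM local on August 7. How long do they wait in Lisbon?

Convert departure to UTC: 6:10 AM − 2:00 = 4:10 AM UTC on Aug 7.
Add 8 hours 8 minutes flight time → 12:18 PM UTC.
Lisbon is UTC+1:00, so local arrival = 12:18 PM + 1:00 = 1:18 PM on Aug 7.
Layover = 11:13 PM − 1:18 PM = 9 hours 55 minutes.

9 hours 55 minutes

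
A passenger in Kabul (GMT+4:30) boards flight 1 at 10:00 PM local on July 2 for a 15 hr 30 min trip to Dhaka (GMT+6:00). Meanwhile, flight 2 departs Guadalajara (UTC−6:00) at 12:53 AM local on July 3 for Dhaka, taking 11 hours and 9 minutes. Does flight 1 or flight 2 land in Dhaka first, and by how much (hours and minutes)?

the first, by 9 hours 2 minutes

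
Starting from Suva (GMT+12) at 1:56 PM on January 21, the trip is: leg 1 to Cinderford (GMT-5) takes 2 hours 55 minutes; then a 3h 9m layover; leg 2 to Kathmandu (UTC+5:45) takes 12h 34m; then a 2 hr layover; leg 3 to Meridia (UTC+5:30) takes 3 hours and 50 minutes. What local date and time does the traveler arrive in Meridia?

Convert departure to UTC: 1:56 PM − 12:00 = 1:56 AM UTC on Jan 21.
Add 2 hours 55 minutes leg 1 → 4:51 AM UTC.
Add 3 hours 9 minutes layover in Cinderford → 8:00 AM UTC.
Add 12 hours 34 minutes leg 2 → 8:34 PM UTC.
Add 2 hours layover in Kathmandu → 10:34 PM UTC.
Add 3 hours 50 minutes leg 3 → 2:24 AM UTC (Jan 22).
Meridia is UTC+5:30, so local arrival = 2:24 AM + 5:30 = 7:54 AM on Jan 22.

7:54 AM on Jan 22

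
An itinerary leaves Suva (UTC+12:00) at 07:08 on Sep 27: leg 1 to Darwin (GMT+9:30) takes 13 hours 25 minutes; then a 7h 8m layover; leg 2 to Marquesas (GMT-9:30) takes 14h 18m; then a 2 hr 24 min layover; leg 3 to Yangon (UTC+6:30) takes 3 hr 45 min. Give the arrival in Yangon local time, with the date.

18:38 on September 28

Convert departure to UTC: 07:08 − 12:00 = 19:08 UTC on Sep 26.
Add 13 hours 25 minutes leg 1 → 08:33 UTC (Sep 27).
Add 7 hours 8 minutes layover in Darwin → 15:41 UTC.
Add 14 hours and 18 minutes leg 2 → 05:59 UTC (Sep 28).
Add 2 hours and 24 minutes layover in Marquesas → 08:23 UTC.
Add 3 hours 45 minutes leg 3 → 12:08 UTC.
Yangon is UTC+6:30, so local arrival = 12:08 + 6:30 = 18:38 on Sep 28.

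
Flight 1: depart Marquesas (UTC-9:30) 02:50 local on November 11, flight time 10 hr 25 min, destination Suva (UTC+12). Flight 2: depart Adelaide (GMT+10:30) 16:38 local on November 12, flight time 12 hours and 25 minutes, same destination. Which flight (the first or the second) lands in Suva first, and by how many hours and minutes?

the first, by 19 hours 48 minutes

Flight 1 in UTC: 02:50 + 9:30 = 12:20 on Nov 11.
+10 hours 25 minutes → arrive 22:45 UTC on Nov 11.
Flight 2 in UTC: 16:38 − 10:30 = 06:08 on Nov 12.
+12 hours and 25 minutes → arrive 18:33 UTC on Nov 12.
Flight 1 lands earlier by 19 hours 48 minutes.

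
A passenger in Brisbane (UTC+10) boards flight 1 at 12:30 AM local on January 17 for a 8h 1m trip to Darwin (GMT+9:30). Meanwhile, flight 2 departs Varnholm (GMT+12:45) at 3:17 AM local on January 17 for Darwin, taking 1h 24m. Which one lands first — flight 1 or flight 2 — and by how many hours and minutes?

Flight 1 in UTC: 12:30 AM − 10:00 = 2:30 PM on Jan 16.
+8 hours 1 minute → arrive 10:31 PM UTC on Jan 16.
Flight 2 in UTC: 3:17 AM − 12:45 = 2:32 PM on Jan 16.
+1 hour and 24 minutes → arrive 3:56 PM UTC on Jan 16.
Flight 2 lands earlier by 6 hours 35 minutes.

the second, by 6 hours 35 minutes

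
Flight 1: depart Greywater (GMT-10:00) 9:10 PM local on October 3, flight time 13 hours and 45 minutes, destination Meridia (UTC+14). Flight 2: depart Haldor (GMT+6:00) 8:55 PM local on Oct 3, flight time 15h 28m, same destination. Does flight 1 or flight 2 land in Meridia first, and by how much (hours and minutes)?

Flight 1 in UTC: 9:10 PM + 10:00 = 7:10 AM on Oct 4.
+13 hours 45 minutes → arrive 8:55 PM UTC on Oct 4.
Flight 2 in UTC: 8:55 PM − 6:00 = 2:55 PM on Oct 3.
+15 hours 28 minutes → arrive 6:23 AM UTC on Oct 4.
Flight 2 lands earlier by 14 hours 32 minutes.

the second, by 14 hours 32 minutes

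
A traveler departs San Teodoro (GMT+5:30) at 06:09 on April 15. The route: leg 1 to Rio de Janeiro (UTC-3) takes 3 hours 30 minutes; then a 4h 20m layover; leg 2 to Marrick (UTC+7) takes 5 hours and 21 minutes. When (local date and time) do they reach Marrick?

Convert departure to UTC: 06:09 − 5:30 = 00:39 UTC on Apr 15.
Add 3 hours 30 minutes leg 1 → 04:09 UTC.
Add 4 hours 20 minutes layover in Rio de Janeiro → 08:29 UTC.
Add 5 hours and 21 minutes leg 2 → 13:50 UTC.
Marrick is UTC+7:00, so local arrival = 13:50 + 7:00 = 20:50 on Apr 15.

20:50 on April 15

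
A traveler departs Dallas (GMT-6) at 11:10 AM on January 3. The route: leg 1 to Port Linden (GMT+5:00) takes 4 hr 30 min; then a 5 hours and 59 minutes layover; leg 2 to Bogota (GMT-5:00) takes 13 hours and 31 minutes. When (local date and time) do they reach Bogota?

12:10 PM on January 4

Convert departure to UTC: 11:10 AM + 6:00 = 5:10 PM UTC on Jan 3.
Add 4 hours and 30 minutes leg 1 → 9:40 PM UTC.
Add 5 hours and 59 minutes layover in Port Linden → 3:39 AM UTC (Jan 4).
Add 13 hours and 31 minutes leg 2 → 5:10 PM UTC.
Bogota is UTC−5:00, so local arrival = 5:10 PM − 5:00 = 12:10 PM on Jan 4.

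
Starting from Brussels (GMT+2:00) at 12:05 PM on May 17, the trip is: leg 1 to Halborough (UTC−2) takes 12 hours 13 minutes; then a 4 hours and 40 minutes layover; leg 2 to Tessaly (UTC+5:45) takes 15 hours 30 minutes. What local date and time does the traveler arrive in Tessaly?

12:13 AM on May 19

Convert departure to UTC: 12:05 PM − 2:00 = 10:05 AM UTC on May 17.
Add 12 hours 13 minutes leg 1 → 10:18 PM UTC.
Add 4 hours and 40 minutes layover in Halborough → 2:58 AM UTC (May 18).
Add 15 hours and 30 minutes leg 2 → 6:28 PM UTC.
Tessaly is UTC+5:45, so local arrival = 6:28 PM + 5:45 = 12:13 AM on May 19.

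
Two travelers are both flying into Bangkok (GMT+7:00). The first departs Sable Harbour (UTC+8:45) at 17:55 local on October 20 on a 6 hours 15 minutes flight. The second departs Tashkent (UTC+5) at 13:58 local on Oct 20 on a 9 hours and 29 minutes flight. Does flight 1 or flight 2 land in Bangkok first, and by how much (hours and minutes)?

the first, by 3 hours 2 minutes

Flight 1 in UTC: 17:55 − 8:45 = 09:10 on Oct 20.
+6 hours 15 minutes → arrive 15:25 UTC on Oct 20.
Flight 2 in UTC: 13:58 − 5:00 = 08:58 on Oct 20.
+9 hours 29 minutes → arrive 18:27 UTC on Oct 20.
Flight 1 lands earlier by 3 hours 2 minutes.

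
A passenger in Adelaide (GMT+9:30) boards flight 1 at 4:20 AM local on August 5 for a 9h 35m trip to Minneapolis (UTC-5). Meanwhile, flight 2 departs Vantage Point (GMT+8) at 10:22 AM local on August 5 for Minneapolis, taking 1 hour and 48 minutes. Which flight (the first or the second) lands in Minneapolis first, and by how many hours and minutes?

Flight 1 in UTC: 4:20 AM − 9:30 = 6:50 PM on Aug 4.
+9 hours 35 minutes → arrive 4:25 AM UTC on Aug 5.
Flight 2 in UTC: 10:22 AM − 8:00 = 2:22 AM on Aug 5.
+1 hour and 48 minutes → arrive 4:10 AM UTC on Aug 5.
Flight 2 lands earlier by 15 minutes.

the second, by 15 minutes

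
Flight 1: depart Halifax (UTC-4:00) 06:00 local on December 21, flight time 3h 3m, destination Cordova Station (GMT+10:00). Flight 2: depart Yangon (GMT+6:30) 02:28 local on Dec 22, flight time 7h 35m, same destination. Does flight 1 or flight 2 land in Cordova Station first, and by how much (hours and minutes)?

Flight 1 in UTC: 06:00 + 4:00 = 10:00 on Dec 21.
+3 hours and 3 minutes → arrive 13:03 UTC on Dec 21.
Flight 2 in UTC: 02:28 − 6:30 = 19:58 on Dec 21.
+7 hours and 35 minutes → arrive 03:33 UTC on Dec 22.
Flight 1 lands earlier by 14 hours 30 minutes.

the first, by 14 hours 30 minutes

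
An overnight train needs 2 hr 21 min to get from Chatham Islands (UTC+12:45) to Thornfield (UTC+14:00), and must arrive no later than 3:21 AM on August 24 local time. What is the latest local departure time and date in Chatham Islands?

11:45 PM on August 23

Target arrival in UTC: 3:21 AM − 14:00 = 1:21 PM on Aug 23.
Subtract 2 hours 21 minutes → departure 11:00 AM UTC on Aug 23.
Chatham Islands is UTC+12:45: 11:00 AM + 12:45 = 11:45 PM on Aug 23.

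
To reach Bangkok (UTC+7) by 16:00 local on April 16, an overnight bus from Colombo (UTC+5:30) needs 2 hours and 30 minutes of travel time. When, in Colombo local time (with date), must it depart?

12:00 on April 16

Target arrival in UTC: 16:00 − 7:00 = 09:00 on Apr 16.
Subtract 2 hours 30 minutes → departure 06:30 UTC on Apr 16.
Colombo is UTC+5:30: 06:30 + 5:30 = 12:00 on Apr 16.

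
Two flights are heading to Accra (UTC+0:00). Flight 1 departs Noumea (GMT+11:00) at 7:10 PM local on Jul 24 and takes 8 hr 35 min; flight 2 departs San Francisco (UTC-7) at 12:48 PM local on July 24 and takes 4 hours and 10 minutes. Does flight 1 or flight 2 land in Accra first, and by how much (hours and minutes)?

the first, by 7 hours 13 minutes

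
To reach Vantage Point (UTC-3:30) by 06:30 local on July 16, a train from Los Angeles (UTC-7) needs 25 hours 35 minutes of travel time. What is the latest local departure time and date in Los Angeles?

01:25 on Jul 15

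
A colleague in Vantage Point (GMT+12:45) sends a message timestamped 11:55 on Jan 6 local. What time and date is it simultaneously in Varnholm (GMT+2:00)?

In UTC: 11:55 − 12:45 = 23:10 on Jan 5.
Varnholm is UTC+2:00: 23:10 + 2:00 = 01:10 on Jan 6.

01:10 on January 6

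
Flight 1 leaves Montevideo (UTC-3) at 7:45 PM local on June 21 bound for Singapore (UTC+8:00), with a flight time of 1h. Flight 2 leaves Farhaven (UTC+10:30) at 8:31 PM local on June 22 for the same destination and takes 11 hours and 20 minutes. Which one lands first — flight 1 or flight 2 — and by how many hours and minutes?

the first, by 21 hours 36 minutes

Flight 1 in UTC: 7:45 PM + 3:00 = 10:45 PM on Jun 21.
+1 hour → arrive 11:45 PM UTC on Jun 21.
Flight 2 in UTC: 8:31 PM − 10:30 = 10:01 AM on Jun 22.
+11 hours 20 minutes → arrive 9:21 PM UTC on Jun 22.
Flight 1 lands earlier by 21 hours 36 minutes.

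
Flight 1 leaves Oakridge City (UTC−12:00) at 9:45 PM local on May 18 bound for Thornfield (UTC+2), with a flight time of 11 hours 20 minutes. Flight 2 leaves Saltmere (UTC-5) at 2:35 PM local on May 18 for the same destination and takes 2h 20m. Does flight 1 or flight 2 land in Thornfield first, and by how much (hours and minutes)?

the second, by 23 hours 10 minutes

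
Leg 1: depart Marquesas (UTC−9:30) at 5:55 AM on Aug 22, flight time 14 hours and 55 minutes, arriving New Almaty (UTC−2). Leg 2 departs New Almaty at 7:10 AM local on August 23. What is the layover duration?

2 hours 50 minutes

Convert departure to UTC: 5:55 AM + 9:30 = 3:25 PM UTC on Aug 22.
Add 14 hours 55 minutes flight time → 6:20 AM UTC (Aug 23).
New Almaty is UTC−2:00, so local arrival = 6:20 AM − 2:00 = 4:20 AM on Aug 23.
Layover = 7:10 AM − 4:20 AM = 2 hours 50 minutes.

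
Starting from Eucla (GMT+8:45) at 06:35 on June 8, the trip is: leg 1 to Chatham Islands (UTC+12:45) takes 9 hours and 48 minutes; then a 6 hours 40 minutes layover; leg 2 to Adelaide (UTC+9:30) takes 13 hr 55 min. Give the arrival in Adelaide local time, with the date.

13:43 on June 9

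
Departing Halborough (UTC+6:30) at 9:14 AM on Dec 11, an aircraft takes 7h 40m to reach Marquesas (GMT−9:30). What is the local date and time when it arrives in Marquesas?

Marquesas is 16:00 behind Halborough.
After 7 hours 40 minutes it is 4:54 PM in Halborough.
Shift by the zone difference: 4:54 PM − 16:00 = 12:54 AM on Dec 11 in Marquesas.

12:54 AM on Dec 11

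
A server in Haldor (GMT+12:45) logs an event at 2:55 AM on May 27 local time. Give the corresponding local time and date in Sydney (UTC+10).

In UTC: 2:55 AM − 12:45 = 2:10 PM on May 26.
Sydney is UTC+10:00: 2:10 PM + 10:00 = 12:10 AM on May 27.

12:10 AM on May 27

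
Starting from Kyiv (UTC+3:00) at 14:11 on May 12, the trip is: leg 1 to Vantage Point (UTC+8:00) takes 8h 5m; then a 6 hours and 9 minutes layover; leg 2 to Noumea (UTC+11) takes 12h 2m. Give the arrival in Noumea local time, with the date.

00:27 on May 14

Convert departure to UTC: 14:11 − 3:00 = 11:11 UTC on May 12.
Add 8 hours and 5 minutes leg 1 → 19:16 UTC.
Add 6 hours and 9 minutes layover in Vantage Point → 01:25 UTC (May 13).
Add 12 hours 2 minutes leg 2 → 13:27 UTC.
Noumea is UTC+11:00, so local arrival = 13:27 + 11:00 = 00:27 on May 14.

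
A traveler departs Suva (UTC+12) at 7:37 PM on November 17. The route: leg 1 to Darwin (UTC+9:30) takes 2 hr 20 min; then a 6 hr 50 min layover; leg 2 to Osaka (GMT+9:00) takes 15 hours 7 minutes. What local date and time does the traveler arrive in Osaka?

4:54 PM on Nov 18

Convert departure to UTC: 7:37 PM − 12:00 = 7:37 AM UTC on Nov 17.
Add 2 hours 20 minutes leg 1 → 9:57 AM UTC.
Add 6 hours 50 minutes layover in Darwin → 4:47 PM UTC.
Add 15 hours 7 minutes leg 2 → 7:54 AM UTC (Nov 18).
Osaka is UTC+9:00, so local arrival = 7:54 AM + 9:00 = 4:54 PM on Nov 18.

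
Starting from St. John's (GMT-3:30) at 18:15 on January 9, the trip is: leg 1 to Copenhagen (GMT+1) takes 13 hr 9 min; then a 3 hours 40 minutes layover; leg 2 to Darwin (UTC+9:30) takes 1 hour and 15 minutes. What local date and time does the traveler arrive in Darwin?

Convert departure to UTC: 18:15 + 3:30 = 21:45 UTC on Jan 9.
Add 13 hours and 9 minutes leg 1 → 10:54 UTC (Jan 10).
Add 3 hours 40 minutes layover in Copenhagen → 14:34 UTC.
Add 1 hour and 15 minutes leg 2 → 15:49 UTC.
Darwin is UTC+9:30, so local arrival = 15:49 + 9:30 = 01:19 on Jan 11.

01:19 on January 11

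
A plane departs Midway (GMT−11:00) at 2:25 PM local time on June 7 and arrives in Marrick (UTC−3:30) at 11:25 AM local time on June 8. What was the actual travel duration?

13 hours 30 minutes

Departure in UTC: 2:25 PM + 11:00 = 1:25 AM on Jun 8.
Arrival in UTC: 11:25 AM + 3:30 = 2:55 PM on Jun 8.
Elapsed = 2:55 PM − 1:25 AM = 13 hours 30 minutes.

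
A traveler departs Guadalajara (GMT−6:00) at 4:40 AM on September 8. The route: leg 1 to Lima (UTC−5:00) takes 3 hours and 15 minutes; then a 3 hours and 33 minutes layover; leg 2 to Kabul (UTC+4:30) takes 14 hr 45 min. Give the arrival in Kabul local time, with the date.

Convert departure to UTC: 4:40 AM + 6:00 = 10:40 AM UTC on Sep 8.
Add 3 hours and 15 minutes leg 1 → 1:55 PM UTC.
Add 3 hours 33 minutes layover in Lima → 5:28 PM UTC.
Add 14 hours and 45 minutes leg 2 → 8:13 AM UTC (Sep 9).
Kabul is UTC+4:30, so local arrival = 8:13 AM + 4:30 = 12:43 PM on Sep 9.

12:43 PM on Sep 9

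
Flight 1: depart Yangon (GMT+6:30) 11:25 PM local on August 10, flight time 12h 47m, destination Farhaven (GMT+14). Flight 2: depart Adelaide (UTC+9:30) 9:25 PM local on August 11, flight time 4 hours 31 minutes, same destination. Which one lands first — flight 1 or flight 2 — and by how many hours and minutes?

Flight 1 in UTC: 11:25 PM − 6:30 = 4:55 PM on Aug 10.
+12 hours and 47 minutes → arrive 5:42 AM UTC on Aug 11.
Flight 2 in UTC: 9:25 PM − 9:30 = 11:55 AM on Aug 11.
+4 hours and 31 minutes → arrive 4:26 PM UTC on Aug 11.
Flight 1 lands earlier by 10 hours 44 minutes.

the first, by 10 hours 44 minutes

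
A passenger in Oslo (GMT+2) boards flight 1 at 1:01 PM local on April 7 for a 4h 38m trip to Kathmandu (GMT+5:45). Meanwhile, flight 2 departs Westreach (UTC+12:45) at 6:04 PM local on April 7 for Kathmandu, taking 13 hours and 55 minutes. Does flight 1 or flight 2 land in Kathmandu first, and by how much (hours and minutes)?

Flight 1 in UTC: 1:01 PM − 2:00 = 11:01 AM on Apr 7.
+4 hours and 38 minutes → arrive 3:39 PM UTC on Apr 7.
Flight 2 in UTC: 6:04 PM − 12:45 = 5:19 AM on Apr 7.
+13 hours and 55 minutes → arrive 7:14 PM UTC on Apr 7.
Flight 1 lands earlier by 3 hours 35 minutes.

the first, by 3 hours 35 minutes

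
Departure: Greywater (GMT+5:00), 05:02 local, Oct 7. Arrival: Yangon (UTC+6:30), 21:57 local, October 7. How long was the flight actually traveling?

15 hours 25 minutes

Departure in UTC: 05:02 − 5:00 = 00:02 on Oct 7.
Arrival in UTC: 21:57 − 6:30 = 15:27 on Oct 7.
Elapsed = 15:27 − 00:02 = 15 hours 25 minutes.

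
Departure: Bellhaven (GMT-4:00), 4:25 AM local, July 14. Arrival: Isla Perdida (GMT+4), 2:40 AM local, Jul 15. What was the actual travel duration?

Departure in UTC: 4:25 AM + 4:00 = 8:25 AM on Jul 14.
Arrival in UTC: 2:40 AM − 4:00 = 10:40 PM on Jul 14.
Elapsed = 10:40 PM − 8:25 AM = 14 hours 15 minutes.

14 hours 15 minutes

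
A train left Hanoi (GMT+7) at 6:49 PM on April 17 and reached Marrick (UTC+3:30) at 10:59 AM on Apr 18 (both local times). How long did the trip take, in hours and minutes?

19 hours 40 minutes

Departure in UTC: 6:49 PM − 7:00 = 11:49 AM on Apr 17.
Arrival in UTC: 10:59 AM − 3:30 = 7:29 AM on Apr 18.
Elapsed = 7:29 AM − 11:49 AM (+1 day) = 19 hours 40 minutes.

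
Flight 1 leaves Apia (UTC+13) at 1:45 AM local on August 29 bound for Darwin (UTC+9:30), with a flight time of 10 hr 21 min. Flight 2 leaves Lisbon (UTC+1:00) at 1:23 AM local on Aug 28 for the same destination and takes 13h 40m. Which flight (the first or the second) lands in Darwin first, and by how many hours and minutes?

the second, by 9 hours 3 minutes

Flight 1 in UTC: 1:45 AM − 13:00 = 12:45 PM on Aug 28.
+10 hours and 21 minutes → arrive 11:06 PM UTC on Aug 28.
Flight 2 in UTC: 1:23 AM − 1:00 = 12:23 AM on Aug 28.
+13 hours and 40 minutes → arrive 2:03 PM UTC on Aug 28.
Flight 2 lands earlier by 9 hours 3 minutes.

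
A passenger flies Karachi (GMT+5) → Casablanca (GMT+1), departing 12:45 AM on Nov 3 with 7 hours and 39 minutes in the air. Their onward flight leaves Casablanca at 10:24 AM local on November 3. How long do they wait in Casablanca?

6 hours

Convert departure to UTC: 12:45 AM − 5:00 = 7:45 PM UTC on Nov 2.
Add 7 hours 39 minutes flight time → 3:24 AM UTC (Nov 3).
Casablanca is UTC+1:00, so local arrival = 3:24 AM + 1:00 = 4:24 AM on Nov 3.
Layover = 10:24 AM − 4:24 AM = 6 hours.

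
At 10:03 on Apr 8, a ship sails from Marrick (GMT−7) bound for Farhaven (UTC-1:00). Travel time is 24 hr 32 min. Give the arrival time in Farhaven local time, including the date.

16:35 on Apr 9

Convert departure to UTC: 10:03 + 7:00 = 17:03 UTC on Apr 8.
Add 24 hours 32 minutes travel time → 17:35 UTC (Apr 9).
Farhaven is UTC−1:00, so local arrival = 17:35 − 1:00 = 16:35 on Apr 9.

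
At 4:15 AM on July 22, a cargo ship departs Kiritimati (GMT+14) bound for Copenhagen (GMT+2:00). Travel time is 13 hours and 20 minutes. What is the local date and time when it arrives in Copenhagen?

5:35 AM on Jul 22

Copenhagen is 12:00 behind Kiritimati.
After 13 hours 20 minutes it is 5:35 PM in Kiritimati.
Shift by the zone difference: 5:35 PM − 12:00 = 5:35 AM on Jul 22 in Copenhagen.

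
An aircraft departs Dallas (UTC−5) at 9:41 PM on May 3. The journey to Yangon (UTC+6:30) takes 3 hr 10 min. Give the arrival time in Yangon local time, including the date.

12:21 PM on May 4

Convert departure to UTC: 9:41 PM + 5:00 = 2:41 AM UTC on May 4.
Add 3 hours and 10 minutes travel time → 5:51 AM UTC.
Yangon is UTC+6:30, so local arrival = 5:51 AM + 6:30 = 12:21 PM on May 4.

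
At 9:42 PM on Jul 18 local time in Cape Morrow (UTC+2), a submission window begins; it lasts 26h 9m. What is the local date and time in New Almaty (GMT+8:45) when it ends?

6:36 AM on July 20

Convert start to UTC: 9:42 PM − 2:00 = 7:42 PM UTC on Jul 18.
Add 26 hours 9 minutes duration → 9:51 PM UTC (Jul 19).
New Almaty is UTC+8:45, so local end time = 9:51 PM + 8:45 = 6:36 AM on Jul 20.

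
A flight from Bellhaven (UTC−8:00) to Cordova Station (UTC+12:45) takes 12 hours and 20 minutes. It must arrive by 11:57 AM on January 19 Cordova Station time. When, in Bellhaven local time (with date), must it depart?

Target arrival in UTC: 11:57 AM − 12:45 = 11:12 PM on Jan 18.
Subtract 12 hours 20 minutes → departure 10:52 AM UTC on Jan 18.
Bellhaven is UTC−8:00: 10:52 AM − 8:00 = 2:52 AM on Jan 18.

2:52 AM on January 18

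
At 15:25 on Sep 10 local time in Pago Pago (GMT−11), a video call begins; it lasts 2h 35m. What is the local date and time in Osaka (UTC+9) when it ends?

14:00 on September 11

Osaka is 20:00 ahead of Pago Pago.
After 2 hours 35 minutes it is 18:00 in Pago Pago.
Shift by the zone difference: 18:00 + 20:00 = 14:00 on Sep 11 in Osaka.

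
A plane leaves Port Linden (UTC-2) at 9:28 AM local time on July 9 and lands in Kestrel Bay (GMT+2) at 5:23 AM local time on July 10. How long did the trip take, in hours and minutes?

15 hours 55 minutes

Kestrel Bay is 4:00 ahead of Port Linden.
Clock-face elapsed time (ignoring zones) is 19 hours 55 minutes.
Actual elapsed = 19 hours 55 minutes − 4:00 = 15 hours 55 minutes.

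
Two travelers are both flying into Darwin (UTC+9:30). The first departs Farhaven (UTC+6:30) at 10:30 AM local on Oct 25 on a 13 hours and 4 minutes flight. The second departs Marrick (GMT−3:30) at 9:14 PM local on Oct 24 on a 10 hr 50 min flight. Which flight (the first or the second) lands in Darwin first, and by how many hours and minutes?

the second, by 5 hours 30 minutes

Flight 1 in UTC: 10:30 AM − 6:30 = 4:00 AM on Oct 25.
+13 hours 4 minutes → arrive 5:04 PM UTC on Oct 25.
Flight 2 in UTC: 9:14 PM + 3:30 = 12:44 AM on Oct 25.
+10 hours 50 minutes → arrive 11:34 AM UTC on Oct 25.
Flight 2 lands earlier by 5 hours 30 minutes.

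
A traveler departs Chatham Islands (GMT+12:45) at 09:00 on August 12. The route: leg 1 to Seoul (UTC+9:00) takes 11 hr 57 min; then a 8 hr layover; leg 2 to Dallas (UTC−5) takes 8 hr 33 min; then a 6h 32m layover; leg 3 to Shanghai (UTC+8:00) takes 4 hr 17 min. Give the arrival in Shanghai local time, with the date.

19:34 on August 13

Convert departure to UTC: 09:00 − 12:45 = 20:15 UTC on Aug 11.
Add 11 hours 57 minutes leg 1 → 08:12 UTC (Aug 12).
Add 8 hours layover in Seoul → 16:12 UTC.
Add 8 hours and 33 minutes leg 2 → 00:45 UTC (Aug 13).
Add 6 hours and 32 minutes layover in Dallas → 07:17 UTC.
Add 4 hours and 17 minutes leg 3 → 11:34 UTC.
Shanghai is UTC+8:00, so local arrival = 11:34 + 8:00 = 19:34 on Aug 13.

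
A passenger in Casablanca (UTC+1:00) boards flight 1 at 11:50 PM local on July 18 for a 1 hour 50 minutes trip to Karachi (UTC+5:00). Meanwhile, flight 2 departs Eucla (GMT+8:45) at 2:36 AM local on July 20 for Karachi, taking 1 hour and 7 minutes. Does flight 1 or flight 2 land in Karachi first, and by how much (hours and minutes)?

Flight 1 in UTC: 11:50 PM − 1:00 = 10:50 PM on Jul 18.
+1 hour 50 minutes → arrive 12:40 AM UTC on Jul 19.
Flight 2 in UTC: 2:36 AM − 8:45 = 5:51 PM on Jul 19.
+1 hour and 7 minutes → arrive 6:58 PM UTC on Jul 19.
Flight 1 lands earlier by 18 hours 18 minutes.

the first, by 18 hours 18 minutes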